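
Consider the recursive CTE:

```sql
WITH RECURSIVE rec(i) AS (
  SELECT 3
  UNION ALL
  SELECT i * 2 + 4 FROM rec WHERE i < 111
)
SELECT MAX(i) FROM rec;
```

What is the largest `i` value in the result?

Base: i=3.
Iteration 1: 3 < 111 holds -> i = 3 * 2 + 4 = 10.
Iteration 2: 10 < 111 holds -> i = 10 * 2 + 4 = 24.
Iteration 3: 24 < 111 holds -> i = 24 * 2 + 4 = 52.
Iteration 4: 52 < 111 holds -> i = 52 * 2 + 4 = 108.
Iteration 5: 108 < 111 holds -> i = 108 * 2 + 4 = 220.
Iteration 6: 220 < 111 fails; recursion stops.
i values: 3, 10, 24, 52, 108, 220; the maximum is 220.

220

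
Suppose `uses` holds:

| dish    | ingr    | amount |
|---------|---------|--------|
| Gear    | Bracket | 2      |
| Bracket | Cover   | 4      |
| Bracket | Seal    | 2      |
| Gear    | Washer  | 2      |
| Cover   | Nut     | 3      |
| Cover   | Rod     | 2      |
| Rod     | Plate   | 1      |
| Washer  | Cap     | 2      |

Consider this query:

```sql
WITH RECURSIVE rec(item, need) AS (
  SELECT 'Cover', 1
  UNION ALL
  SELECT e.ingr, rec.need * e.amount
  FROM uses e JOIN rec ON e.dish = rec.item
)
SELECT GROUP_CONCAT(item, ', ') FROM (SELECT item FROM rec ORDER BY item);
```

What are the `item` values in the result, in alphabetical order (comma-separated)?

Cover, Nut, Plate, Rod

Base: (Cover, need=1).
Iteration 1: components of {Cover} -> Nut = 1*3 = 3, Rod = 1*2 = 2.
Iteration 2: components of {Nut,Rod} -> Plate = 2*1 = 2.
Iteration 3: no further components; recursion stops.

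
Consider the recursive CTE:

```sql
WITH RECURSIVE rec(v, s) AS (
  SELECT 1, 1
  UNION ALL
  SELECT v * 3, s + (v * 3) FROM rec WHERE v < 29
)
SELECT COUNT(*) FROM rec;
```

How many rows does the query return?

Base: v=1, s=1.
Iteration 1: 1 < 29 holds -> v = 1 * 3 = 3, s = 1 + 3 = 4.
Iteration 2: 3 < 29 holds -> v = 3 * 3 = 9, s = 4 + 9 = 13.
Iteration 3: 9 < 29 holds -> v = 9 * 3 = 27, s = 13 + 27 = 40.
Iteration 4: 27 < 29 holds -> v = 27 * 3 = 81, s = 40 + 81 = 121.
Iteration 5: 81 < 29 fails; recursion stops.
Total rows emitted: 5.

5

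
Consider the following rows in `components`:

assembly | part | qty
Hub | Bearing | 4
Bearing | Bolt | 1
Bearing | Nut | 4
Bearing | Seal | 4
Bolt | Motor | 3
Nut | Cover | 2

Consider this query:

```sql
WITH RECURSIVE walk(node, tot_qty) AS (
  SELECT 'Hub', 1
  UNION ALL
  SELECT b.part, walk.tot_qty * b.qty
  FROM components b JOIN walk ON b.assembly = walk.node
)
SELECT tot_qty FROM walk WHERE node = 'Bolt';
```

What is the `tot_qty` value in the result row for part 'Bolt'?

Base: (Hub, tot_qty=1).
Iteration 1: components of {Hub} -> Bearing = 1*4 = 4.
Iteration 2: components of {Bearing} -> Bolt = 4*1 = 4, Nut = 4*4 = 16, Seal = 4*4 = 16.
Iteration 3: components of {Bolt,Nut,Seal} -> Cover = 16*2 = 32, Motor = 4*3 = 12.
Iteration 4: no further components; recursion stops.

4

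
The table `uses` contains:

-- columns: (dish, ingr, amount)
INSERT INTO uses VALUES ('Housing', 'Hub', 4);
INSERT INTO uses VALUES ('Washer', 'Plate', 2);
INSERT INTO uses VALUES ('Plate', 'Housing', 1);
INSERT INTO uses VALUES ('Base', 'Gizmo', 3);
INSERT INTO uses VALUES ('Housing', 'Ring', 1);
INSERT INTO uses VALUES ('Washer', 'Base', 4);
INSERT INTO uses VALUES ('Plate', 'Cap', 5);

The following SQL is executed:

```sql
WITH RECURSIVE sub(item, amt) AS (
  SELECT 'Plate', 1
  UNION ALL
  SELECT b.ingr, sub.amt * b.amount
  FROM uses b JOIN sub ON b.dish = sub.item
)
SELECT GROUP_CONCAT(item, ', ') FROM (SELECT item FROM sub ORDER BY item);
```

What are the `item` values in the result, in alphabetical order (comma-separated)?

Base: (Plate, amt=1).
Iteration 1: components of {Plate} -> Cap = 1*5 = 5, Housing = 1*1 = 1.
Iteration 2: components of {Cap,Housing} -> Hub = 1*4 = 4, Ring = 1*1 = 1.
Iteration 3: no further components; recursion stops.

Cap, Housing, Hub, Plate, Ring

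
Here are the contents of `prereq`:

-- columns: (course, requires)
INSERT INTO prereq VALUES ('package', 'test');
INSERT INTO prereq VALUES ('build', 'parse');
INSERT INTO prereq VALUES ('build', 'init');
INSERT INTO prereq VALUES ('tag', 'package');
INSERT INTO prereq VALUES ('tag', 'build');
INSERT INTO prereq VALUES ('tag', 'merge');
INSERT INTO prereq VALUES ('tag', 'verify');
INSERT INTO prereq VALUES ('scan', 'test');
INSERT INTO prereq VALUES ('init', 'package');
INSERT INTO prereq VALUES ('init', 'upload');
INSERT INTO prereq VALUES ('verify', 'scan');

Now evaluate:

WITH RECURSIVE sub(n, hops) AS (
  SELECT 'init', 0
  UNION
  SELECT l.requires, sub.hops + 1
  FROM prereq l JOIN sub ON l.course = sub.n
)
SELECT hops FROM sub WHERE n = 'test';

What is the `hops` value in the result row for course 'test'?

Base: (init, hops=0).
Iteration 1: edges from {init} -> (package, hops=1), (upload, hops=1).
Iteration 2: edges from {package,upload} -> (test, hops=2).
Iteration 3: no outgoing edges from {test}; recursion stops.

2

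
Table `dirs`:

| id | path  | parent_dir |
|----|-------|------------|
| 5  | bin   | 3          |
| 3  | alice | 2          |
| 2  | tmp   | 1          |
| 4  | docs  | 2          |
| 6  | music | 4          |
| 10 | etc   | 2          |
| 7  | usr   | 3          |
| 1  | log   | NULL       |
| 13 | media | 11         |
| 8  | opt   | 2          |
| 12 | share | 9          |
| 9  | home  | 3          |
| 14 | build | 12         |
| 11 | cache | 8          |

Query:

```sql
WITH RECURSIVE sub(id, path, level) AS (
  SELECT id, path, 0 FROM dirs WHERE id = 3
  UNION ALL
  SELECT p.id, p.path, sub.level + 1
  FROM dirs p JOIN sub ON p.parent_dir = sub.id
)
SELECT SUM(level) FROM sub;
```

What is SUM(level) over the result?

8

Base: id=3 (alice) at level 0.
Iteration 1: rows with parent_dir in {3} -> bin (id 5, level 1), usr (id 7, level 1), home (id 9, level 1).
Iteration 2: rows with parent_dir in {5,7,9} -> share (id 12, level 2).
Iteration 3: rows with parent_dir in {12} -> build (id 14, level 3).
Iteration 4: no rows with parent_dir in {14}; recursion stops.
SUM(level) = 0 + 1 + 1 + 1 + 2 + 3 = 8.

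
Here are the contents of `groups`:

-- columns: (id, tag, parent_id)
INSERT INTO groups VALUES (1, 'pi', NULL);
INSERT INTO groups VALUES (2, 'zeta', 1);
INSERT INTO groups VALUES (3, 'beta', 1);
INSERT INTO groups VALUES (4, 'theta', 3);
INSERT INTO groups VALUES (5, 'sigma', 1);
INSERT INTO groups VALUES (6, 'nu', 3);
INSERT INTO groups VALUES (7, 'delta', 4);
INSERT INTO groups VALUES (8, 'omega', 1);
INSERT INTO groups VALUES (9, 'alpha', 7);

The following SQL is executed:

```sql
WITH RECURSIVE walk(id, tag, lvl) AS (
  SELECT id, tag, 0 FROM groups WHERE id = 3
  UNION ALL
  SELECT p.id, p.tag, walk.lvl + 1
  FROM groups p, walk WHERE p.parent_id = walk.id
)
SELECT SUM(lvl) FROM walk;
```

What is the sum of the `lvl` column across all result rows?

Base: id=3 (beta) at lvl 0.
Iteration 1: rows with parent_id in {3} -> theta (id 4, lvl 1), nu (id 6, lvl 1).
Iteration 2: rows with parent_id in {4,6} -> delta (id 7, lvl 2).
Iteration 3: rows with parent_id in {7} -> alpha (id 9, lvl 3).
Iteration 4: no rows with parent_id in {9}; recursion stops.
SUM(lvl) = 0 + 1 + 1 + 2 + 3 = 7.

7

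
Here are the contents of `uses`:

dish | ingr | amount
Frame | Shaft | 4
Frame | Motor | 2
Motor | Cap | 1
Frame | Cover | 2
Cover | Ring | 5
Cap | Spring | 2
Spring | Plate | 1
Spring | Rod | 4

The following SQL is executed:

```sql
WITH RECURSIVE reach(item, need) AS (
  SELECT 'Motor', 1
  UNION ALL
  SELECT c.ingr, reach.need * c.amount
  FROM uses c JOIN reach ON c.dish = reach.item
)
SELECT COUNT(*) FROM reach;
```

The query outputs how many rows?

5

Base: (Motor, need=1).
Iteration 1: components of {Motor} -> Cap = 1*1 = 1.
Iteration 2: components of {Cap} -> Spring = 1*2 = 2.
Iteration 3: components of {Spring} -> Plate = 2*1 = 2, Rod = 2*4 = 8.
Iteration 4: no further components; recursion stops.
Total rows emitted: 5.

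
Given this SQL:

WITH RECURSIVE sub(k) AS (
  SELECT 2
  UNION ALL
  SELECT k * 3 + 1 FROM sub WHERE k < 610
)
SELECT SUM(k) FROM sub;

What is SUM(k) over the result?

2729

Base: k=2.
Iteration 1: 2 < 610 holds -> k = 2 * 3 + 1 = 7.
Iteration 2: 7 < 610 holds -> k = 7 * 3 + 1 = 22.
Iteration 3: 22 < 610 holds -> k = 22 * 3 + 1 = 67.
Iteration 4: 67 < 610 holds -> k = 67 * 3 + 1 = 202.
Iteration 5: 202 < 610 holds -> k = 202 * 3 + 1 = 607.
Iteration 6: 607 < 610 holds -> k = 607 * 3 + 1 = 1822.
Iteration 7: 1822 < 610 fails; recursion stops.
SUM(k) = 2 + 7 + 22 + 67 + 202 + 607 + 1822 = 2729.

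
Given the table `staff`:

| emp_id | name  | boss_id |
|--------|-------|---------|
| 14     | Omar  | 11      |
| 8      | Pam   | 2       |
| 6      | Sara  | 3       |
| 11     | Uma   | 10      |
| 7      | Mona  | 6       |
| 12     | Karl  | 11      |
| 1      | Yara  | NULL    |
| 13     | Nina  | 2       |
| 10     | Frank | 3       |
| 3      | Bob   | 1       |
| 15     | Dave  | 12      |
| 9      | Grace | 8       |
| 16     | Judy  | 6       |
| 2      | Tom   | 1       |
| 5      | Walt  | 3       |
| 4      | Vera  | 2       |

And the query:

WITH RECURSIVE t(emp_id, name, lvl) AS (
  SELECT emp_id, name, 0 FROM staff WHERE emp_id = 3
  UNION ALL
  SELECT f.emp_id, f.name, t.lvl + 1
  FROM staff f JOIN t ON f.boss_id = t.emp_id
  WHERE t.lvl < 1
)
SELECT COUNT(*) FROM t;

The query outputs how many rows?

4

Base: emp_id=3 (Bob) at lvl 0.
Iteration 1: rows with boss_id in {3} -> Walt (id 5, lvl 1), Sara (id 6, lvl 1), Frank (id 10, lvl 1).
Iteration 2: lvl < 1 fails for all current rows; recursion stops.
Total rows emitted: 4.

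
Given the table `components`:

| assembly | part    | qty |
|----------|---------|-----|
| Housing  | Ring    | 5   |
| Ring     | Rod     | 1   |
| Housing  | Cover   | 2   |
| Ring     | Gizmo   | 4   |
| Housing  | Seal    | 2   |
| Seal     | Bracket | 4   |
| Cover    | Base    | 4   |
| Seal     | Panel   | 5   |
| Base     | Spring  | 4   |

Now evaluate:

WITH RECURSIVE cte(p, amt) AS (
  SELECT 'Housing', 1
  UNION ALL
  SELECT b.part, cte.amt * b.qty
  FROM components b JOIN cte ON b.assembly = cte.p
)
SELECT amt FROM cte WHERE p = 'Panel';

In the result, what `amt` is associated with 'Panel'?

10

Base: (Housing, amt=1).
Iteration 1: components of {Housing} -> Cover = 1*2 = 2, Ring = 1*5 = 5, Seal = 1*2 = 2.
Iteration 2: components of {Cover,Ring,Seal} -> Base = 2*4 = 8, Bracket = 2*4 = 8, Gizmo = 5*4 = 20, Panel = 2*5 = 10, Rod = 5*1 = 5.
Iteration 3: components of {Base,Bracket,Gizmo,Panel,Rod} -> Spring = 8*4 = 32.
Iteration 4: no further components; recursion stops.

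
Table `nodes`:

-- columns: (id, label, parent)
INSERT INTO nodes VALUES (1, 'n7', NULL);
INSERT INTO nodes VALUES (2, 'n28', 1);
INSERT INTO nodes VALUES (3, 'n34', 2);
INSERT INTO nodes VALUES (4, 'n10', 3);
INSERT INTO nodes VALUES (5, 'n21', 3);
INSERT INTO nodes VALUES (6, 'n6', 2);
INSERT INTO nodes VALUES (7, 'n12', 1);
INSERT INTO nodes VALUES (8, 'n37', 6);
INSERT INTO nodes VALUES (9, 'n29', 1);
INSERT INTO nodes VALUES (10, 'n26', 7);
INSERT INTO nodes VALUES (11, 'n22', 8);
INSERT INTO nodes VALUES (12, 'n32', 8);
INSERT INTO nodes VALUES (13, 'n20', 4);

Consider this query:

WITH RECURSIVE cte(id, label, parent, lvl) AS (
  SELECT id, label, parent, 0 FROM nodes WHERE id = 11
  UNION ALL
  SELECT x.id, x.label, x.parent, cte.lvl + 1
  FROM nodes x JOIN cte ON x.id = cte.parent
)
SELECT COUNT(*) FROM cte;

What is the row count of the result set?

Base: id=11 (n22), parent=8, lvl 0.
Iteration 1: join on id=8 -> n37 (id 8, parent=6, lvl 1).
Iteration 2: join on id=6 -> n6 (id 6, parent=2, lvl 2).
Iteration 3: join on id=2 -> n28 (id 2, parent=1, lvl 3).
Iteration 4: join on id=1 -> n7 (id 1, parent=NULL, lvl 4).
Iteration 5: parent is NULL; no match; recursion stops.
Total rows emitted: 5.

5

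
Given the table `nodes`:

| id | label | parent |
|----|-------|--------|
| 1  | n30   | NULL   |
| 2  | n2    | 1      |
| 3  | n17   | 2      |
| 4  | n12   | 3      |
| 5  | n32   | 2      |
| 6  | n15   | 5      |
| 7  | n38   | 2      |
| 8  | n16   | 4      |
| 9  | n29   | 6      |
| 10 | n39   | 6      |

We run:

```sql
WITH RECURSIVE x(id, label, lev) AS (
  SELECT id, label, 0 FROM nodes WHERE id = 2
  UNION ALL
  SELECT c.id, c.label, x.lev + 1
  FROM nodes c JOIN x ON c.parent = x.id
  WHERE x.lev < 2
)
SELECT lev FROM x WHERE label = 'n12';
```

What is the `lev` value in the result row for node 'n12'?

Base: id=2 (n2) at lev 0.
Iteration 1: rows with parent in {2} -> n17 (id 3, lev 1), n32 (id 5, lev 1), n38 (id 7, lev 1).
Iteration 2: rows with parent in {3,5,7} -> n12 (id 4, lev 2), n15 (id 6, lev 2).
Iteration 3: lev < 2 fails for all current rows; recursion stops.

2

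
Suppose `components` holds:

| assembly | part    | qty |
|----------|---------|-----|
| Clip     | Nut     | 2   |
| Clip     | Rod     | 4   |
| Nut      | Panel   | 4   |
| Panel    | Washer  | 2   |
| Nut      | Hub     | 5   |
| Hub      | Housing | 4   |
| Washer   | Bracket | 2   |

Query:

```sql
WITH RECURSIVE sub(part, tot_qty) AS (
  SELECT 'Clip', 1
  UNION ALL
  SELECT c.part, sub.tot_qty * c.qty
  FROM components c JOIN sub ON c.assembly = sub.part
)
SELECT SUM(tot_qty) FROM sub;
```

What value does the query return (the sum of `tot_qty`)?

113

Base: (Clip, tot_qty=1).
Iteration 1: components of {Clip} -> Nut = 1*2 = 2, Rod = 1*4 = 4.
Iteration 2: components of {Nut,Rod} -> Hub = 2*5 = 10, Panel = 2*4 = 8.
Iteration 3: components of {Hub,Panel} -> Housing = 10*4 = 40, Washer = 8*2 = 16.
Iteration 4: components of {Housing,Washer} -> Bracket = 16*2 = 32.
Iteration 5: no further components; recursion stops.
SUM(tot_qty) = 1 + 2 + 4 + 8 + 10 + 16 + 40 + 32 = 113.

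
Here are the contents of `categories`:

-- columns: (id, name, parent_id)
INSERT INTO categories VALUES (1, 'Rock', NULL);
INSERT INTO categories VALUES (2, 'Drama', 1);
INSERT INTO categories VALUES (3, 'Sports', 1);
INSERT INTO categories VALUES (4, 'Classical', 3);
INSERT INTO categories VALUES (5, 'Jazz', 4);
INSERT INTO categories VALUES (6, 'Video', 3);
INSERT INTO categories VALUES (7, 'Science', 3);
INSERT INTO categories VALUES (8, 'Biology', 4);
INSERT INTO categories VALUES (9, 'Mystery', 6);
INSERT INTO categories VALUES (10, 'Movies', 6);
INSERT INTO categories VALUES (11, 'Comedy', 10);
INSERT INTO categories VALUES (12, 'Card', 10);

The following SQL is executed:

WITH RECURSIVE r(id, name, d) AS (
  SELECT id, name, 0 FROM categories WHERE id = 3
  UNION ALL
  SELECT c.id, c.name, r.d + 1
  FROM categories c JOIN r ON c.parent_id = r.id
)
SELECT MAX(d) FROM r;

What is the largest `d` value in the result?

Base: id=3 (Sports) at d 0.
Iteration 1: rows with parent_id in {3} -> Classical (id 4, d 1), Video (id 6, d 1), Science (id 7, d 1).
Iteration 2: rows with parent_id in {4,6,7} -> Jazz (id 5, d 2), Biology (id 8, d 2), Mystery (id 9, d 2), Movies (id 10, d 2).
Iteration 3: rows with parent_id in {5,8,9,10} -> Comedy (id 11, d 3), Card (id 12, d 3).
Iteration 4: no rows with parent_id in {11,12}; recursion stops.
d values: 0, 1, 1, 1, 2, 2, 2, 2, 3, 3; the maximum is 3.

3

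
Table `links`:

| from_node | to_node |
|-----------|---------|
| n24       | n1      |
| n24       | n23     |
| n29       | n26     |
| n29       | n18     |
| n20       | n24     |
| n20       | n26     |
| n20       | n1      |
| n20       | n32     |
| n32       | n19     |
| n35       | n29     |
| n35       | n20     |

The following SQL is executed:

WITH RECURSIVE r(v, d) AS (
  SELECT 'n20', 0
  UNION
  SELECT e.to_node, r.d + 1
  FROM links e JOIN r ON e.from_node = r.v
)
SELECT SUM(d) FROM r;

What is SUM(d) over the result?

10

Base: (n20, d=0).
Iteration 1: edges from {n20} -> (n1, d=1), (n24, d=1), (n26, d=1), (n32, d=1).
Iteration 2: edges from {n1,n24,n26,n32} -> (n1, d=2), (n19, d=2), (n23, d=2).
Iteration 3: no outgoing edges from {n1,n19,n23}; recursion stops.
SUM(d) = 0 + 1 + 1 + 1 + 1 + 2 + 2 + 2 = 10.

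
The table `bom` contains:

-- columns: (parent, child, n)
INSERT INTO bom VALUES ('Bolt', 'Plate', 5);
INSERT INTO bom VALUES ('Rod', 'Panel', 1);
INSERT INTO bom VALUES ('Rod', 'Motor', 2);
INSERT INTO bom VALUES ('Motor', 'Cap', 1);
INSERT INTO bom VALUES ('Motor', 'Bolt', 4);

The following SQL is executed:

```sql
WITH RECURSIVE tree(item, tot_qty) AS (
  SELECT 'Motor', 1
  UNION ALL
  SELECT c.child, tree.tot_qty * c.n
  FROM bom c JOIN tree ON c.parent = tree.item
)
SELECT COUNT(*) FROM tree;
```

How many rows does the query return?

Base: (Motor, tot_qty=1).
Iteration 1: components of {Motor} -> Bolt = 1*4 = 4, Cap = 1*1 = 1.
Iteration 2: components of {Bolt,Cap} -> Plate = 4*5 = 20.
Iteration 3: no further components; recursion stops.
Total rows emitted: 4.

4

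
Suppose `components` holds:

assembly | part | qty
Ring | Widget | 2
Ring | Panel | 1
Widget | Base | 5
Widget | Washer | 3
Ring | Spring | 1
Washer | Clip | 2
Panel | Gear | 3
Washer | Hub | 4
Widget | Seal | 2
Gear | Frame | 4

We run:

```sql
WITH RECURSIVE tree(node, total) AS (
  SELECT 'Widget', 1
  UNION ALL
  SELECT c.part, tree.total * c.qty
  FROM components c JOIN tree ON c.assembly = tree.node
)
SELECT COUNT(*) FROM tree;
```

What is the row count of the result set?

6

Base: (Widget, total=1).
Iteration 1: components of {Widget} -> Base = 1*5 = 5, Seal = 1*2 = 2, Washer = 1*3 = 3.
Iteration 2: components of {Base,Seal,Washer} -> Clip = 3*2 = 6, Hub = 3*4 = 12.
Iteration 3: no further components; recursion stops.
Total rows emitted: 6.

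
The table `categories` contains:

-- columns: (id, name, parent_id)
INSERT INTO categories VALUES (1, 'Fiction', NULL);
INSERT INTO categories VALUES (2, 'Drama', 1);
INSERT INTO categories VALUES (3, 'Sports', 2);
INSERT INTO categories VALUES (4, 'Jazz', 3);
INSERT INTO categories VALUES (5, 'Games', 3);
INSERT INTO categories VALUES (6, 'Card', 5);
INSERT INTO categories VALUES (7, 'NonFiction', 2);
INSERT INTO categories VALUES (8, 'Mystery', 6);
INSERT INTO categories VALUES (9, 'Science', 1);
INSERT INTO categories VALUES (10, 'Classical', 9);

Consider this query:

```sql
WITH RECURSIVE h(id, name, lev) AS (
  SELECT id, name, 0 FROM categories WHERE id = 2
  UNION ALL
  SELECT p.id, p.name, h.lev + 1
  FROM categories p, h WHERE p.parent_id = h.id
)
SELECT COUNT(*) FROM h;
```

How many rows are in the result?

Base: id=2 (Drama) at lev 0.
Iteration 1: rows with parent_id in {2} -> Sports (id 3, lev 1), NonFiction (id 7, lev 1).
Iteration 2: rows with parent_id in {3,7} -> Jazz (id 4, lev 2), Games (id 5, lev 2).
Iteration 3: rows with parent_id in {4,5} -> Card (id 6, lev 3).
Iteration 4: rows with parent_id in {6} -> Mystery (id 8, lev 4).
Iteration 5: no rows with parent_id in {8}; recursion stops.
Total rows emitted: 7.

7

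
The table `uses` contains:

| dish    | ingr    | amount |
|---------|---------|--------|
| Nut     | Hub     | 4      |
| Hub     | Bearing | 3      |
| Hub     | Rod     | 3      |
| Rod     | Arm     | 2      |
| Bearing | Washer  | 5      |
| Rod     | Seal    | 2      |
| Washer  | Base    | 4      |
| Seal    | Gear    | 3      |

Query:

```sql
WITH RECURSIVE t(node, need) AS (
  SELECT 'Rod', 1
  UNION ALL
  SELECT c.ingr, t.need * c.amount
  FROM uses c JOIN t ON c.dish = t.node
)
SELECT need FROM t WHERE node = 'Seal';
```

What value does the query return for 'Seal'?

Base: (Rod, need=1).
Iteration 1: components of {Rod} -> Arm = 1*2 = 2, Seal = 1*2 = 2.
Iteration 2: components of {Arm,Seal} -> Gear = 2*3 = 6.
Iteration 3: no further components; recursion stops.

2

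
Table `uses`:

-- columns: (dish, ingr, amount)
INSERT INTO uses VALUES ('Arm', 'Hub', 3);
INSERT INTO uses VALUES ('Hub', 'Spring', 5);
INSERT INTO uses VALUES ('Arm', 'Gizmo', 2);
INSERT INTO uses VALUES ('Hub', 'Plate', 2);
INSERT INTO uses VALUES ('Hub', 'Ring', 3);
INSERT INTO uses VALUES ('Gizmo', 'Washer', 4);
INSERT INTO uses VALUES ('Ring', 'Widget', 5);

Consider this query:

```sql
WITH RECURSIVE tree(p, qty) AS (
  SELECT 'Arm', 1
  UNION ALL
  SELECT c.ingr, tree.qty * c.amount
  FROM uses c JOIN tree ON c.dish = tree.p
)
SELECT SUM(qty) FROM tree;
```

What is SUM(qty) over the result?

89

Base: (Arm, qty=1).
Iteration 1: components of {Arm} -> Gizmo = 1*2 = 2, Hub = 1*3 = 3.
Iteration 2: components of {Gizmo,Hub} -> Plate = 3*2 = 6, Ring = 3*3 = 9, Spring = 3*5 = 15, Washer = 2*4 = 8.
Iteration 3: components of {Plate,Ring,Spring,Washer} -> Widget = 9*5 = 45.
Iteration 4: no further components; recursion stops.
SUM(qty) = 1 + 3 + 2 + 15 + 6 + 9 + 8 + 45 = 89.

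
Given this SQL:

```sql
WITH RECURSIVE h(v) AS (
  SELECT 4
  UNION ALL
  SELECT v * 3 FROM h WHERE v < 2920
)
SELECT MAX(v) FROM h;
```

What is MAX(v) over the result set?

Base: v=4.
Iteration 1: 4 < 2920 holds -> v = 4 * 3 = 12.
Iteration 2: 12 < 2920 holds -> v = 12 * 3 = 36.
Iteration 3: 36 < 2920 holds -> v = 36 * 3 = 108.
Iteration 4: 108 < 2920 holds -> v = 108 * 3 = 324.
Iteration 5: 324 < 2920 holds -> v = 324 * 3 = 972.
Iteration 6: 972 < 2920 holds -> v = 972 * 3 = 2916.
Iteration 7: 2916 < 2920 holds -> v = 2916 * 3 = 8748.
Iteration 8: 8748 < 2920 fails; recursion stops.
v values: 4, 12, 36, 108, 324, 972, 2916, 8748; the maximum is 8748.

8748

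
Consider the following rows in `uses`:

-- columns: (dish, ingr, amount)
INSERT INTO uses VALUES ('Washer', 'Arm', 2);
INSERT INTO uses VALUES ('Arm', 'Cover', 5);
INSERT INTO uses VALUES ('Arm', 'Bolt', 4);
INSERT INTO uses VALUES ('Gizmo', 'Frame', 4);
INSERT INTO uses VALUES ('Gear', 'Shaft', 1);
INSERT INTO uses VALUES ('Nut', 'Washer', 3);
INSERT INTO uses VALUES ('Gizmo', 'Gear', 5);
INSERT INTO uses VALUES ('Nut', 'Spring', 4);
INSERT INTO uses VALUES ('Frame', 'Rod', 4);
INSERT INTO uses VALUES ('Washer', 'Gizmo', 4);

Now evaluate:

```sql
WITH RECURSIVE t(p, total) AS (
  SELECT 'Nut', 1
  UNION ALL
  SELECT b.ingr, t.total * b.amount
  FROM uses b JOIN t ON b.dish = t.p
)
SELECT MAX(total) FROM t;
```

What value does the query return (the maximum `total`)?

192

Base: (Nut, total=1).
Iteration 1: components of {Nut} -> Spring = 1*4 = 4, Washer = 1*3 = 3.
Iteration 2: components of {Spring,Washer} -> Arm = 3*2 = 6, Gizmo = 3*4 = 12.
Iteration 3: components of {Arm,Gizmo} -> Bolt = 6*4 = 24, Cover = 6*5 = 30, Frame = 12*4 = 48, Gear = 12*5 = 60.
Iteration 4: components of {Bolt,Cover,Frame,Gear} -> Rod = 48*4 = 192, Shaft = 60*1 = 60.
Iteration 5: no further components; recursion stops.
total values: 1, 4, 3, 6, 12, 30, 24, 60, 48, 60, 192; the maximum is 192.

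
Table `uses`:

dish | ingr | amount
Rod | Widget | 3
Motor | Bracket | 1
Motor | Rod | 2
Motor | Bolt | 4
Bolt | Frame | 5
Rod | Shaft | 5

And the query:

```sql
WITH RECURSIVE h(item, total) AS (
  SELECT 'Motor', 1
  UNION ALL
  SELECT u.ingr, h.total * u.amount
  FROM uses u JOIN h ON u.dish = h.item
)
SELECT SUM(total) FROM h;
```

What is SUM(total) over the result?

Base: (Motor, total=1).
Iteration 1: components of {Motor} -> Bolt = 1*4 = 4, Bracket = 1*1 = 1, Rod = 1*2 = 2.
Iteration 2: components of {Bolt,Bracket,Rod} -> Frame = 4*5 = 20, Shaft = 2*5 = 10, Widget = 2*3 = 6.
Iteration 3: no further components; recursion stops.
SUM(total) = 1 + 1 + 4 + 2 + 20 + 6 + 10 = 44.

44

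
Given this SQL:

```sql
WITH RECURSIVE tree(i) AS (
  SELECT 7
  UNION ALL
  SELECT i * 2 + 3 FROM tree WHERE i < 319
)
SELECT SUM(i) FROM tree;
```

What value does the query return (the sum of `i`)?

1249

Base: i=7.
Iteration 1: 7 < 319 holds -> i = 7 * 2 + 3 = 17.
Iteration 2: 17 < 319 holds -> i = 17 * 2 + 3 = 37.
Iteration 3: 37 < 319 holds -> i = 37 * 2 + 3 = 77.
Iteration 4: 77 < 319 holds -> i = 77 * 2 + 3 = 157.
Iteration 5: 157 < 319 holds -> i = 157 * 2 + 3 = 317.
Iteration 6: 317 < 319 holds -> i = 317 * 2 + 3 = 637.
Iteration 7: 637 < 319 fails; recursion stops.
SUM(i) = 7 + 17 + 37 + 77 + 157 + 317 + 637 = 1249.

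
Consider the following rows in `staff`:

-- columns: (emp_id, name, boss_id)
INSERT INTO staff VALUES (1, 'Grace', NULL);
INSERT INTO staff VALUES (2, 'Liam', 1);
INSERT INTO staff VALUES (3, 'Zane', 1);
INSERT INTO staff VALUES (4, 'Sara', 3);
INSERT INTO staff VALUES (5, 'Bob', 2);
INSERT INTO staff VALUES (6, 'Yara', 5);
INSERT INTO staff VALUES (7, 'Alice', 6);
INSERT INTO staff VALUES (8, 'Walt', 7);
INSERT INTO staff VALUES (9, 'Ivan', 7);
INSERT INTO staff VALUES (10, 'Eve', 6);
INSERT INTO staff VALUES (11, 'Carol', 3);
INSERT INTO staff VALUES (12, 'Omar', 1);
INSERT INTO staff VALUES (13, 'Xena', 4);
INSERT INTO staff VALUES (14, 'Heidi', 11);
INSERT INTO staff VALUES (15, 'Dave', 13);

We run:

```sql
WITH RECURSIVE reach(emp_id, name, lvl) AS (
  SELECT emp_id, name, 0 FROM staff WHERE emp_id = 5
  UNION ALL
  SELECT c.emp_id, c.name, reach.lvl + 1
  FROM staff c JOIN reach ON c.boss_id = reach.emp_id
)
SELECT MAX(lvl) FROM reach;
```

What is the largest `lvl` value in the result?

Base: emp_id=5 (Bob) at lvl 0.
Iteration 1: rows with boss_id in {5} -> Yara (id 6, lvl 1).
Iteration 2: rows with boss_id in {6} -> Alice (id 7, lvl 2), Eve (id 10, lvl 2).
Iteration 3: rows with boss_id in {7,10} -> Walt (id 8, lvl 3), Ivan (id 9, lvl 3).
Iteration 4: no rows with boss_id in {8,9}; recursion stops.
lvl values: 0, 1, 2, 2, 3, 3; the maximum is 3.

3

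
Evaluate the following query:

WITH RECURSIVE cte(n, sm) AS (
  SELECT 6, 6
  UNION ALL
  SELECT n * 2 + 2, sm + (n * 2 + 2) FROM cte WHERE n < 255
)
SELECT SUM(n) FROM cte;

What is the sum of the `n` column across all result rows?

Base: n=6, sm=6.
Iteration 1: 6 < 255 holds -> n = 6 * 2 + 2 = 14, sm = 6 + 14 = 20.
Iteration 2: 14 < 255 holds -> n = 14 * 2 + 2 = 30, sm = 20 + 30 = 50.
Iteration 3: 30 < 255 holds -> n = 30 * 2 + 2 = 62, sm = 50 + 62 = 112.
Iteration 4: 62 < 255 holds -> n = 62 * 2 + 2 = 126, sm = 112 + 126 = 238.
Iteration 5: 126 < 255 holds -> n = 126 * 2 + 2 = 254, sm = 238 + 254 = 492.
Iteration 6: 254 < 255 holds -> n = 254 * 2 + 2 = 510, sm = 492 + 510 = 1002.
Iteration 7: 510 < 255 fails; recursion stops.
SUM(n) = 6 + 14 + 30 + 62 + 126 + 254 + 510 = 1002.

1002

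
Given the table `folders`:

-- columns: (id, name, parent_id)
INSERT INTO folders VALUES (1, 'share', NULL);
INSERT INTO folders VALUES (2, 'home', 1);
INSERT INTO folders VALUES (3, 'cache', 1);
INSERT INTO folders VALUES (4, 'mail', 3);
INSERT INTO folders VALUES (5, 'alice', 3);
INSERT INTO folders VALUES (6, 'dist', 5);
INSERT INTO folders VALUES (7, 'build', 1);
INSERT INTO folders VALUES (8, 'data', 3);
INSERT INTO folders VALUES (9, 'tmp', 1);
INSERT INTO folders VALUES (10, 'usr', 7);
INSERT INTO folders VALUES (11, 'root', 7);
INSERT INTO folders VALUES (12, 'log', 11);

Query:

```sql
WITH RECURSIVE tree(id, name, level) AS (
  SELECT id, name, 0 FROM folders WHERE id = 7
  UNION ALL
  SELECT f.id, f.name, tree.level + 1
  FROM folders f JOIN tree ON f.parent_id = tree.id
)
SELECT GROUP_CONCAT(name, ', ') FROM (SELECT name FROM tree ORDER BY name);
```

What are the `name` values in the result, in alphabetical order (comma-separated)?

build, log, root, usr

Base: id=7 (build) at level 0.
Iteration 1: rows with parent_id in {7} -> usr (id 10, level 1), root (id 11, level 1).
Iteration 2: rows with parent_id in {10,11} -> log (id 12, level 2).
Iteration 3: no rows with parent_id in {12}; recursion stops.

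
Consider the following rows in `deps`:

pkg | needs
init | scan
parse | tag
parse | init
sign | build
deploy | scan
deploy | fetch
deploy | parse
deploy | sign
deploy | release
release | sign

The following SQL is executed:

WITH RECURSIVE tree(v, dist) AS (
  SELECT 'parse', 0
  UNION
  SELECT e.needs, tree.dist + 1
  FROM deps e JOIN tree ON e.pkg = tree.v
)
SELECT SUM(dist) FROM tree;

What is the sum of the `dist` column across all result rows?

Base: (parse, dist=0).
Iteration 1: edges from {parse} -> (init, dist=1), (tag, dist=1).
Iteration 2: edges from {init,tag} -> (scan, dist=2).
Iteration 3: no outgoing edges from {scan}; recursion stops.
SUM(dist) = 0 + 1 + 1 + 2 = 4.

4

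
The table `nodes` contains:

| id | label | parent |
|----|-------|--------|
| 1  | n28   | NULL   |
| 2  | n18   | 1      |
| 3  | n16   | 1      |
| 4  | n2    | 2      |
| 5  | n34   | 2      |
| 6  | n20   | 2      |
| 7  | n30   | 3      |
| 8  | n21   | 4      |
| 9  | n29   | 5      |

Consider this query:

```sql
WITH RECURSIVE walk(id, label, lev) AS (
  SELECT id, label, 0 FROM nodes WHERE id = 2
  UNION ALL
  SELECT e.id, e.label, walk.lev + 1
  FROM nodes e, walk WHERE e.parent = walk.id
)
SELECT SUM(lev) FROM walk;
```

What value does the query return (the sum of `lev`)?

7

Base: id=2 (n18) at lev 0.
Iteration 1: rows with parent in {2} -> n2 (id 4, lev 1), n34 (id 5, lev 1), n20 (id 6, lev 1).
Iteration 2: rows with parent in {4,5,6} -> n21 (id 8, lev 2), n29 (id 9, lev 2).
Iteration 3: no rows with parent in {8,9}; recursion stops.
SUM(lev) = 0 + 1 + 1 + 1 + 2 + 2 = 7.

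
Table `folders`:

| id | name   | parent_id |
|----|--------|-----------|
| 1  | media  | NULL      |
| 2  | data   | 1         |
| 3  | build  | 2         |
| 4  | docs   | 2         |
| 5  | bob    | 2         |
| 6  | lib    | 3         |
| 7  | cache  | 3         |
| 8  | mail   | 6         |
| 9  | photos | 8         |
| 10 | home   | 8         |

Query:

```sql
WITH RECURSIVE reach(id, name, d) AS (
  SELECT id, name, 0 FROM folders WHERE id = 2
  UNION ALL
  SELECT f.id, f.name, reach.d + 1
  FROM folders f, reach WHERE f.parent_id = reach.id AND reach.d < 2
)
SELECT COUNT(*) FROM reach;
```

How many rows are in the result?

Base: id=2 (data) at d 0.
Iteration 1: rows with parent_id in {2} -> build (id 3, d 1), docs (id 4, d 1), bob (id 5, d 1).
Iteration 2: rows with parent_id in {3,4,5} -> lib (id 6, d 2), cache (id 7, d 2).
Iteration 3: d < 2 fails for all current rows; recursion stops.
Total rows emitted: 6.

6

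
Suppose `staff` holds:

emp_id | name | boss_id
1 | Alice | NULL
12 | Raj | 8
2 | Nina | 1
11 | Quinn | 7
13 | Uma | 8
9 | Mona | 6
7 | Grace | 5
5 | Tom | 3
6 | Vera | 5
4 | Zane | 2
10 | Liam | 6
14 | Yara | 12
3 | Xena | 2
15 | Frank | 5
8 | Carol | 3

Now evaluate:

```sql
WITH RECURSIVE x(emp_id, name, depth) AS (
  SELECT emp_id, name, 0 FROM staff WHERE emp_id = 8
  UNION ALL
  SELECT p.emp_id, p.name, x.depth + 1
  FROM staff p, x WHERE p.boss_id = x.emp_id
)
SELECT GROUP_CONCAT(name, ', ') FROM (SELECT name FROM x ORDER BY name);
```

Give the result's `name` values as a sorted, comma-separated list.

Base: emp_id=8 (Carol) at depth 0.
Iteration 1: rows with boss_id in {8} -> Raj (id 12, depth 1), Uma (id 13, depth 1).
Iteration 2: rows with boss_id in {12,13} -> Yara (id 14, depth 2).
Iteration 3: no rows with boss_id in {14}; recursion stops.

Carol, Raj, Uma, Yara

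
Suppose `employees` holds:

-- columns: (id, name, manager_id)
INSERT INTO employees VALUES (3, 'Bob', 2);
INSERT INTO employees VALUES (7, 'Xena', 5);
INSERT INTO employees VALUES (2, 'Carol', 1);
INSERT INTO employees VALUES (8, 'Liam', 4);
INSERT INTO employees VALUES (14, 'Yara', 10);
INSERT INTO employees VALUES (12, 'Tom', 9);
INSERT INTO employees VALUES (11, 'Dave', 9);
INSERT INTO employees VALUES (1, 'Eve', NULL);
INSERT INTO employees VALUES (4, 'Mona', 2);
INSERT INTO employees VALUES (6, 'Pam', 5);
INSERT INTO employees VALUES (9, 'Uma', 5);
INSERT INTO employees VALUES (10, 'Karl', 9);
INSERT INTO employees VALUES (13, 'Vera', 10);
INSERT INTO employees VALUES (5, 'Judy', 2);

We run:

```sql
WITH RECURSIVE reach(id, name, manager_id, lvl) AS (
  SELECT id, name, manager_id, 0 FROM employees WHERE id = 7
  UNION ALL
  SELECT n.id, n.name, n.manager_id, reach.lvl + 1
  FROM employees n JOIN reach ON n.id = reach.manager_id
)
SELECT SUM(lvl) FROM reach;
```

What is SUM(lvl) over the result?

Base: id=7 (Xena), manager_id=5, lvl 0.
Iteration 1: join on id=5 -> Judy (id 5, manager_id=2, lvl 1).
Iteration 2: join on id=2 -> Carol (id 2, manager_id=1, lvl 2).
Iteration 3: join on id=1 -> Eve (id 1, manager_id=NULL, lvl 3).
Iteration 4: manager_id is NULL; no match; recursion stops.
SUM(lvl) = 0 + 1 + 2 + 3 = 6.

6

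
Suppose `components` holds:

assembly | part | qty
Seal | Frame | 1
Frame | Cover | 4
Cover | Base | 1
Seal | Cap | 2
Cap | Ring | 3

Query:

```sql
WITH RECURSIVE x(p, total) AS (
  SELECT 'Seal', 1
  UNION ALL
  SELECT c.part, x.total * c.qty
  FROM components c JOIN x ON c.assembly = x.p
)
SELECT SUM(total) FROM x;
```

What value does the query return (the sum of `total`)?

Base: (Seal, total=1).
Iteration 1: components of {Seal} -> Cap = 1*2 = 2, Frame = 1*1 = 1.
Iteration 2: components of {Cap,Frame} -> Cover = 1*4 = 4, Ring = 2*3 = 6.
Iteration 3: components of {Cover,Ring} -> Base = 4*1 = 4.
Iteration 4: no further components; recursion stops.
SUM(total) = 1 + 1 + 2 + 4 + 6 + 4 = 18.

18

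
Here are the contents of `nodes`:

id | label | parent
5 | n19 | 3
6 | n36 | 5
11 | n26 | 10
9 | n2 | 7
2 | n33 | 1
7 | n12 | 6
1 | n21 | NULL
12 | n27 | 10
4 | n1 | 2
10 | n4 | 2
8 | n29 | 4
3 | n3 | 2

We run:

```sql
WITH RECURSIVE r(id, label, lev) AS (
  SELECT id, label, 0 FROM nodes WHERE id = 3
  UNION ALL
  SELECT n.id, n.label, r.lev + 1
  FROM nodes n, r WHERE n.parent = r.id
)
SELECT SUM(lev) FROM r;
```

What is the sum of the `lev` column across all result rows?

Base: id=3 (n3) at lev 0.
Iteration 1: rows with parent in {3} -> n19 (id 5, lev 1).
Iteration 2: rows with parent in {5} -> n36 (id 6, lev 2).
Iteration 3: rows with parent in {6} -> n12 (id 7, lev 3).
Iteration 4: rows with parent in {7} -> n2 (id 9, lev 4).
Iteration 5: no rows with parent in {9}; recursion stops.
SUM(lev) = 0 + 1 + 2 + 3 + 4 = 10.

10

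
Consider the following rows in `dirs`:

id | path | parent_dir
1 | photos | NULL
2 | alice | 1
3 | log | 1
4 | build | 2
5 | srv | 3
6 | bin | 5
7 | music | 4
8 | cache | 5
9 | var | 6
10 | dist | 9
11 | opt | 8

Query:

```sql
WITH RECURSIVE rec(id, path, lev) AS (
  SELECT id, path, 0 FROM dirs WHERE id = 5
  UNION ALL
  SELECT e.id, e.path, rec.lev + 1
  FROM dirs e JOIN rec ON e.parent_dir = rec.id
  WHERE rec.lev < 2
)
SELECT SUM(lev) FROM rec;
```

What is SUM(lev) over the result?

6

Base: id=5 (srv) at lev 0.
Iteration 1: rows with parent_dir in {5} -> bin (id 6, lev 1), cache (id 8, lev 1).
Iteration 2: rows with parent_dir in {6,8} -> var (id 9, lev 2), opt (id 11, lev 2).
Iteration 3: lev < 2 fails for all current rows; recursion stops.
SUM(lev) = 0 + 1 + 1 + 2 + 2 = 6.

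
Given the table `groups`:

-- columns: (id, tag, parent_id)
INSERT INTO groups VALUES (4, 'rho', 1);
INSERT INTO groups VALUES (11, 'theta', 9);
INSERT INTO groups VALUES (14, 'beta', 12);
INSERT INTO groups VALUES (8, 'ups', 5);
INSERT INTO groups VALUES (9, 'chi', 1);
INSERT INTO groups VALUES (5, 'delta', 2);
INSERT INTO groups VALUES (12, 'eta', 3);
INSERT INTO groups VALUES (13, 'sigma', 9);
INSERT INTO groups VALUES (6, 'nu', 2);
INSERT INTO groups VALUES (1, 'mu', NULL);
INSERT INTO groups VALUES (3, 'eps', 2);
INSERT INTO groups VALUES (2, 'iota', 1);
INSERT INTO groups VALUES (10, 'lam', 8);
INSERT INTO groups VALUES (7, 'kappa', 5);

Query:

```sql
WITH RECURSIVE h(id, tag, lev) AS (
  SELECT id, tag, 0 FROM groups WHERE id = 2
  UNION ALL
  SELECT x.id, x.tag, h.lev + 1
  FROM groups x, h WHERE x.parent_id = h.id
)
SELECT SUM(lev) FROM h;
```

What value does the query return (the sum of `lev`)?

15

Base: id=2 (iota) at lev 0.
Iteration 1: rows with parent_id in {2} -> eps (id 3, lev 1), delta (id 5, lev 1), nu (id 6, lev 1).
Iteration 2: rows with parent_id in {3,5,6} -> kappa (id 7, lev 2), ups (id 8, lev 2), eta (id 12, lev 2).
Iteration 3: rows with parent_id in {7,8,12} -> lam (id 10, lev 3), beta (id 14, lev 3).
Iteration 4: no rows with parent_id in {10,14}; recursion stops.
SUM(lev) = 0 + 1 + 1 + 1 + 2 + 2 + 2 + 3 + 3 = 15.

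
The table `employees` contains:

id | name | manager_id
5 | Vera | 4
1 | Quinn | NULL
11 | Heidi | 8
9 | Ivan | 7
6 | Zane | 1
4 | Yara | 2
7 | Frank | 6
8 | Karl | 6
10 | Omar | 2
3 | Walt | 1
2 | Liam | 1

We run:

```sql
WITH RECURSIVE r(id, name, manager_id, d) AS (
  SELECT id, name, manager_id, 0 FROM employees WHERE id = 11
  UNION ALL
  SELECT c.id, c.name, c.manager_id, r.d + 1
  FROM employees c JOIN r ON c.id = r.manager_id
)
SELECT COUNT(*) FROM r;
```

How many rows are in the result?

Base: id=11 (Heidi), manager_id=8, d 0.
Iteration 1: join on id=8 -> Karl (id 8, manager_id=6, d 1).
Iteration 2: join on id=6 -> Zane (id 6, manager_id=1, d 2).
Iteration 3: join on id=1 -> Quinn (id 1, manager_id=NULL, d 3).
Iteration 4: manager_id is NULL; no match; recursion stops.
Total rows emitted: 4.

4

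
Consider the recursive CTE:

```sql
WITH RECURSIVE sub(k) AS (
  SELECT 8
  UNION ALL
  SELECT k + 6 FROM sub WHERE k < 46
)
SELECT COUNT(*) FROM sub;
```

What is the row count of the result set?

8

Base: k=8.
Iteration 1: 8 < 46 holds -> k = 8 + 6 = 14.
Iteration 2: 14 < 46 holds -> k = 14 + 6 = 20.
Iteration 3: 20 < 46 holds -> k = 20 + 6 = 26.
Iteration 4: 26 < 46 holds -> k = 26 + 6 = 32.
Iteration 5: 32 < 46 holds -> k = 32 + 6 = 38.
Iteration 6: 38 < 46 holds -> k = 38 + 6 = 44.
Iteration 7: 44 < 46 holds -> k = 44 + 6 = 50.
Iteration 8: 50 < 46 fails; recursion stops.
Total rows emitted: 8.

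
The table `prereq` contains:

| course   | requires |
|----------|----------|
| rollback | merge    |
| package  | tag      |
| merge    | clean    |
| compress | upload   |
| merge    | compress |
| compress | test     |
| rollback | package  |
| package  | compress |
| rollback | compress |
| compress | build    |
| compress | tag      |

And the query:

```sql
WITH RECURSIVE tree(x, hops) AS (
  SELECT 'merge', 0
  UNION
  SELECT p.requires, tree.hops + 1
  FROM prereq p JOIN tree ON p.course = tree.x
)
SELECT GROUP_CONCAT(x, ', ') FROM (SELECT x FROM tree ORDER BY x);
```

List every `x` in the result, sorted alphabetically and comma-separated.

build, clean, compress, merge, tag, test, upload

Base: (merge, hops=0).
Iteration 1: edges from {merge} -> (clean, hops=1), (compress, hops=1).
Iteration 2: edges from {clean,compress} -> (build, hops=2), (tag, hops=2), (test, hops=2), (upload, hops=2).
Iteration 3: no outgoing edges from {build,tag,test,upload}; recursion stops.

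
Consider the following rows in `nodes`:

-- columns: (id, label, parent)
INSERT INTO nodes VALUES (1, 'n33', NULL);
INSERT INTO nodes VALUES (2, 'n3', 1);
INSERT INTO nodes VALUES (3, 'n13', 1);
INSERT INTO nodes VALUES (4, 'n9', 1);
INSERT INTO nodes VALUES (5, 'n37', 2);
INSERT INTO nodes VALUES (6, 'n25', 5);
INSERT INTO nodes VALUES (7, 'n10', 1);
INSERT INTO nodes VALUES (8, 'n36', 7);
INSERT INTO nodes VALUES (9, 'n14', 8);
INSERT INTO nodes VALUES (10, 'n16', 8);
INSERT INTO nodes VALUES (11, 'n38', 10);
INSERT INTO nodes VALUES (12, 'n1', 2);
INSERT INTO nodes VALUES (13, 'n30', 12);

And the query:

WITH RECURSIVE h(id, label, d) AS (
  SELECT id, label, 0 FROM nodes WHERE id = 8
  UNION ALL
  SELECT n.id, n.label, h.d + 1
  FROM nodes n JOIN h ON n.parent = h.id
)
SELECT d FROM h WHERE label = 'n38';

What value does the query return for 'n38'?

Base: id=8 (n36) at d 0.
Iteration 1: rows with parent in {8} -> n14 (id 9, d 1), n16 (id 10, d 1).
Iteration 2: rows with parent in {9,10} -> n38 (id 11, d 2).
Iteration 3: no rows with parent in {11}; recursion stops.

2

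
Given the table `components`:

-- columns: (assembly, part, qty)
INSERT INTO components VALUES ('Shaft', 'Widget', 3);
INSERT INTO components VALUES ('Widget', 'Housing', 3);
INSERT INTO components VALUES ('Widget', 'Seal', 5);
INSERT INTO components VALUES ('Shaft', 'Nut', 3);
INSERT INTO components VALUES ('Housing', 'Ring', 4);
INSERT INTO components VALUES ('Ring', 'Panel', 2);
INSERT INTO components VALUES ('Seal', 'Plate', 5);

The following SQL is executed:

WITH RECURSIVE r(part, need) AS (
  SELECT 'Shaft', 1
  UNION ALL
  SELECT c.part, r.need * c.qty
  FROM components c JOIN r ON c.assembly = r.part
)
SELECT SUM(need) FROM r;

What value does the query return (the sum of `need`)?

214

Base: (Shaft, need=1).
Iteration 1: components of {Shaft} -> Nut = 1*3 = 3, Widget = 1*3 = 3.
Iteration 2: components of {Nut,Widget} -> Housing = 3*3 = 9, Seal = 3*5 = 15.
Iteration 3: components of {Housing,Seal} -> Plate = 15*5 = 75, Ring = 9*4 = 36.
Iteration 4: components of {Plate,Ring} -> Panel = 36*2 = 72.
Iteration 5: no further components; recursion stops.
SUM(need) = 1 + 3 + 3 + 9 + 15 + 36 + 75 + 72 = 214.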